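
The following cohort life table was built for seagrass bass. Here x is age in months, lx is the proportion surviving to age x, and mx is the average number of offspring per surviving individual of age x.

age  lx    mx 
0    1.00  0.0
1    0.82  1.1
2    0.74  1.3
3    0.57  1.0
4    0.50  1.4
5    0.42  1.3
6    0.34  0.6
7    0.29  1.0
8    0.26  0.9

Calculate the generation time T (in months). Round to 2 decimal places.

3.45

lx·mx: 0, 0.902, 0.962, 0.57, 0.7, 0.546, 0.204, 0.29, 0.234 → R0 = 4.408
x·lx·mx: 0, 0.902, 1.924, 1.71, 2.8, 2.73, 1.224, 2.03, 1.872 → Σ = 15.192
T = 15.192 / 4.408 = 3.446461… → 3.45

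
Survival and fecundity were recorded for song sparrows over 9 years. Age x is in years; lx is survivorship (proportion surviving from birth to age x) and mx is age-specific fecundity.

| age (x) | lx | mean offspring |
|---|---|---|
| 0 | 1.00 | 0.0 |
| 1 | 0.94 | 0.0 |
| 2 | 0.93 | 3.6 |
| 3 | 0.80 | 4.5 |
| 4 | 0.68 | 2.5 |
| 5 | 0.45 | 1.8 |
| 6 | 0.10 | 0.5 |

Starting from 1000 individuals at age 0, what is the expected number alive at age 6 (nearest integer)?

Expected survivors = N0 · l_6 = 1000 × 0.10 = 100 → 100

100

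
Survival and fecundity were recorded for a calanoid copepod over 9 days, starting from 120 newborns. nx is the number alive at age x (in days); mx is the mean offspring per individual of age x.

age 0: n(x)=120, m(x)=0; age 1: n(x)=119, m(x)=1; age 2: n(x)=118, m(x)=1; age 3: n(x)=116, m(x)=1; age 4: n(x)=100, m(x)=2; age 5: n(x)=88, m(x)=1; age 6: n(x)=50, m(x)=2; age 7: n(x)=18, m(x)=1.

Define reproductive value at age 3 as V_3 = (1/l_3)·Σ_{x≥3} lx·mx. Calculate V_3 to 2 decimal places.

lx = nx/n0 = nx/120: 1, 0.99167…, 0.98333…, 0.96667…, 0.83333…, 0.73333…, 0.41667…, 0.15
lx·mx for x ≥ 3: 0.966667…, 1.666667…, 0.733333…, 0.833333…, 0.15 → sum = 4.35…
V_3 = 4.35… / l_3 = 4.35… / 0.966667… = 4.5… → 4.50

4.50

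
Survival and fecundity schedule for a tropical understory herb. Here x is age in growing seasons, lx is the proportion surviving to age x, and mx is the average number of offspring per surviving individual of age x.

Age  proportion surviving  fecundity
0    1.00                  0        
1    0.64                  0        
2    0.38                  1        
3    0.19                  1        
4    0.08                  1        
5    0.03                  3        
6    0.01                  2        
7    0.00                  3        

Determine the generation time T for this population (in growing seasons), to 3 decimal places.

lx·mx: 0, 0, 0.38, 0.19, 0.08, 0.09, 0.02, 0 → R0 = 0.76
x·lx·mx: 0, 0, 0.76, 0.57, 0.32, 0.45, 0.12, 0 → Σ = 2.22
T = 2.22 / 0.76 = 2.921053… → 2.921

2.921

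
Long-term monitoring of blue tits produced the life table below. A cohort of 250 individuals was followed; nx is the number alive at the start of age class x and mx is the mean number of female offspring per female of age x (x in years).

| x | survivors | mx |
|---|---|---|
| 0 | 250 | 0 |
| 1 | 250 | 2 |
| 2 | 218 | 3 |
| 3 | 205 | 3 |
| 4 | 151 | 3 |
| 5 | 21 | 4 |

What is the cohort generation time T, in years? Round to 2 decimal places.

lx = nx/n0 = nx/250: 1, 1, 0.872, 0.82, 0.604, 0.084
lx·mx: 0, 2, 2.616, 2.46, 1.812, 0.336 → R0 = 9.224
x·lx·mx: 0, 2, 5.232, 7.38, 7.248, 1.68 → Σ = 23.54
T = 23.54 / 9.224 = 2.552038… → 2.55

2.55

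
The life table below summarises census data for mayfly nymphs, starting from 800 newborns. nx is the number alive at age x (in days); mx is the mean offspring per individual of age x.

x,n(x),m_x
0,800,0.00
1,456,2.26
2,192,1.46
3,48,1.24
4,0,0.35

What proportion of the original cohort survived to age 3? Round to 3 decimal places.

l_3 = n_3/n_0 = 48/800 = 0.06 → 0.060

0.060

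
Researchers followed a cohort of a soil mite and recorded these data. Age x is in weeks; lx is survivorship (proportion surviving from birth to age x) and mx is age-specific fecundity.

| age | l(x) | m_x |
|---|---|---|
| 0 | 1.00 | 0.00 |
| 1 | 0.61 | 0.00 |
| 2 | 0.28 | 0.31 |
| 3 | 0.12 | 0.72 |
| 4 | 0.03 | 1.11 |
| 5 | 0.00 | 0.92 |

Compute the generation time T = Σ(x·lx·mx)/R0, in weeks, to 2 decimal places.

lx·mx: 0, 0, 0.0868, 0.0864, 0.0333, 0 → R0 = 0.2065
x·lx·mx: 0, 0, 0.1736, 0.2592, 0.1332, 0 → Σ = 0.566
T = 0.566 / 0.2065 = 2.74092… → 2.74

2.74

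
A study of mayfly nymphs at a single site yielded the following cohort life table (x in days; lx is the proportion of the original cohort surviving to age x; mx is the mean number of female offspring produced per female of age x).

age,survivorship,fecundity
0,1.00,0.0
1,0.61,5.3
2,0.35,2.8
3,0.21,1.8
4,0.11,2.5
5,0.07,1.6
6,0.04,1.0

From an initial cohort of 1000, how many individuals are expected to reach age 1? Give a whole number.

610

Expected survivors = N0 · l_1 = 1000 × 0.61 = 610 → 610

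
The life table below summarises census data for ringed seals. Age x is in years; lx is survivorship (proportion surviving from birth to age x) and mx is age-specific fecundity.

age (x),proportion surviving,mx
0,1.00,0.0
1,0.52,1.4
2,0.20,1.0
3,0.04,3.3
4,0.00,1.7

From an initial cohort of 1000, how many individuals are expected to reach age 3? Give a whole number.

Expected survivors = N0 · l_3 = 1000 × 0.04 = 40 → 40

40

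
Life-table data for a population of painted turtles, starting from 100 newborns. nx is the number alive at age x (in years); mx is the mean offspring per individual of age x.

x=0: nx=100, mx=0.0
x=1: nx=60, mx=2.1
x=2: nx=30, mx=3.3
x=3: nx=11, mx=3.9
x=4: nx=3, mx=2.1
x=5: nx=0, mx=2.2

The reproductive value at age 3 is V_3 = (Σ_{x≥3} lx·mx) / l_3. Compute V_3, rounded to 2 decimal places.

lx = nx/n0 = nx/100: 1, 0.6, 0.3, 0.11, 0.03, 0
lx·mx for x ≥ 3: 0.429, 0.063, 0 → sum = 0.492
V_3 = 0.492 / l_3 = 0.492 / 0.11 = 4.472727… → 4.47

4.47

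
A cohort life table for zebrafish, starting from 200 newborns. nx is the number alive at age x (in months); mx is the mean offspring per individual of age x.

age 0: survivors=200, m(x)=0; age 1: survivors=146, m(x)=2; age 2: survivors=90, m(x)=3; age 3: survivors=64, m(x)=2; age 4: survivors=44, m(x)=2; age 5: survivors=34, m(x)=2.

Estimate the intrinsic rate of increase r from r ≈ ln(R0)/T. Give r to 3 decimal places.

0.639

lx = nx/n0 = nx/200: 1, 0.73, 0.45, 0.32, 0.22, 0.17
R0 = Σ lx·mx = 0 + 1.46 + 1.35 + 0.64 + 0.44 + 0.34 = 4.23
Σ x·lx·mx = 9.54; T = 9.54/4.23 = 2.25532…
r ≈ ln(R0)/T = ln(4.23)/2.25532… = 0.63947… → 0.639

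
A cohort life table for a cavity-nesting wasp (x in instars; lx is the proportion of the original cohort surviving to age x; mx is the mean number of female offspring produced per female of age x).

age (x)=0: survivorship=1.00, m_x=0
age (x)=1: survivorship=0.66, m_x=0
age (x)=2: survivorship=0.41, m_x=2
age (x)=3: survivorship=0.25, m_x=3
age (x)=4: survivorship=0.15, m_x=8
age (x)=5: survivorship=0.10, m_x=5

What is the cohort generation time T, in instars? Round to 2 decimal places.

3.42

lx·mx: 0, 0, 0.82, 0.75, 1.2, 0.5 → R0 = 3.27
x·lx·mx: 0, 0, 1.64, 2.25, 4.8, 2.5 → Σ = 11.19
T = 11.19 / 3.27 = 3.422018… → 3.42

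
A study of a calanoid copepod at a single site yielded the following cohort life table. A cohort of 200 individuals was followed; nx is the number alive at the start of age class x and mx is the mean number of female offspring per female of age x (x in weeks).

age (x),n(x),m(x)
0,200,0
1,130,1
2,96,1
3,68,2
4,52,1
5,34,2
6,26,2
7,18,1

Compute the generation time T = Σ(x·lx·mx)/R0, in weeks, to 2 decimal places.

lx = nx/n0 = nx/200: 1, 0.65, 0.48, 0.34, 0.26, 0.17, 0.13, 0.09
lx·mx: 0, 0.65, 0.48, 0.68, 0.26, 0.34, 0.26, 0.09 → R0 = 2.76
x·lx·mx: 0, 0.65, 0.96, 2.04, 1.04, 1.7, 1.56, 0.63 → Σ = 8.58
T = 8.58 / 2.76 = 3.108696… → 3.11

3.11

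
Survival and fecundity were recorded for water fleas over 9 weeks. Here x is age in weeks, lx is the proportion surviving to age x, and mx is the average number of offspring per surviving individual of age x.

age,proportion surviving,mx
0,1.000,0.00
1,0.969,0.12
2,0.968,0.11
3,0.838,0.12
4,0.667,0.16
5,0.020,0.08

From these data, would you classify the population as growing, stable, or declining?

R0 = Σ lx·mx = 0 + 0.11628 + 0.10648 + 0.10056 + 0.10672 + 0.0016 = 0.43164
R0 < 1, so the population is declining.

declining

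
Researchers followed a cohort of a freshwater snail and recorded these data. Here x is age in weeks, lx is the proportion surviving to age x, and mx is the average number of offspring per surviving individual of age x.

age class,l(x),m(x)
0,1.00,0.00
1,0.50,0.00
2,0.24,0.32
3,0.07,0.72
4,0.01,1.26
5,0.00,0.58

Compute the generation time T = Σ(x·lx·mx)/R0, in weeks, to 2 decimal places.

2.54

lx·mx: 0, 0, 0.0768, 0.0504, 0.0126, 0 → R0 = 0.1398
x·lx·mx: 0, 0, 0.1536, 0.1512, 0.0504, 0 → Σ = 0.3552
T = 0.3552 / 0.1398 = 2.540773… → 2.54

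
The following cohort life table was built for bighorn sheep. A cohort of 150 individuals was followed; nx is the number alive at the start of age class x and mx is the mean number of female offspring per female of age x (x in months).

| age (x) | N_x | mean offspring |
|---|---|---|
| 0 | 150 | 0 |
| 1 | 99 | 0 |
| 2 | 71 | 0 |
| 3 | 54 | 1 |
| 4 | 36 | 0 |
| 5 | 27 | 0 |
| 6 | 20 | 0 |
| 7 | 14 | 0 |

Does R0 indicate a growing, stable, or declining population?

lx = nx/n0 = nx/150: 1, 0.66, 0.47333…, 0.36, 0.24, 0.18, 0.13333…, 0.09333…
R0 = Σ lx·mx = 0 + 0 + 0 + 0.36 + 0 + 0 + 0 + 0 = 0.36…
R0 < 1, so the population is declining.

declining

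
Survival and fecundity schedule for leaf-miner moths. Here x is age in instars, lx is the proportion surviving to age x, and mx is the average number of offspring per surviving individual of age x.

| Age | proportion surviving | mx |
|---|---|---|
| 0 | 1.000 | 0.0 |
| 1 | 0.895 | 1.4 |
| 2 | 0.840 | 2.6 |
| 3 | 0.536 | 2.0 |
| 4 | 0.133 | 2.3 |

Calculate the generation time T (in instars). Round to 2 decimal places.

2.09

lx·mx: 0, 1.253, 2.184, 1.072, 0.3059 → R0 = 4.8149
x·lx·mx: 0, 1.253, 4.368, 3.216, 1.2236 → Σ = 10.0606
T = 10.0606 / 4.8149 = 2.089472… → 2.09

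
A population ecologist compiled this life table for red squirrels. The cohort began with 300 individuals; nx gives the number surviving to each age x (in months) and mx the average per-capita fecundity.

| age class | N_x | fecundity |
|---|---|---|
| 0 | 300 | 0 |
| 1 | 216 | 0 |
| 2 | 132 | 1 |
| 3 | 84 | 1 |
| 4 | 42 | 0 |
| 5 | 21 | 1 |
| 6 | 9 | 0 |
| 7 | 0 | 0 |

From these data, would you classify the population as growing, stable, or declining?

lx = nx/n0 = nx/300: 1, 0.72, 0.44, 0.28, 0.14, 0.07, 0.03, 0
R0 = Σ lx·mx = 0 + 0 + 0.44 + 0.28 + 0 + 0.07 + 0 + 0 = 0.79
R0 < 1, so the population is declining.

declining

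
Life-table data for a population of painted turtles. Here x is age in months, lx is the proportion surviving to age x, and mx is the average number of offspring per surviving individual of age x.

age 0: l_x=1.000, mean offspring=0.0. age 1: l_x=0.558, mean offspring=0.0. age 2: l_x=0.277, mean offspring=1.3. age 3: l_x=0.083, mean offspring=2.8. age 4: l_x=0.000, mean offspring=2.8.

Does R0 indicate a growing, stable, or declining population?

R0 = Σ lx·mx = 0 + 0 + 0.3601 + 0.2324 + 0 = 0.5925
R0 < 1, so the population is declining.

declining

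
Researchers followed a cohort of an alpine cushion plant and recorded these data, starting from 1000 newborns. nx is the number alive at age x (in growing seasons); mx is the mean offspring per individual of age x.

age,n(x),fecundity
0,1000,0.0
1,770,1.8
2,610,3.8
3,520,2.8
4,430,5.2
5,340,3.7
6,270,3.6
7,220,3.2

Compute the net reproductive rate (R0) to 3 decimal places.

10.330

lx = nx/n0 = nx/1000: 1, 0.77, 0.61, 0.52, 0.43, 0.34, 0.27, 0.22
lx·mx by age: 0, 1.386, 2.318, 1.456, 2.236, 1.258, 0.972, 0.704
R0 = Σ lx·mx = 10.33 → 10.330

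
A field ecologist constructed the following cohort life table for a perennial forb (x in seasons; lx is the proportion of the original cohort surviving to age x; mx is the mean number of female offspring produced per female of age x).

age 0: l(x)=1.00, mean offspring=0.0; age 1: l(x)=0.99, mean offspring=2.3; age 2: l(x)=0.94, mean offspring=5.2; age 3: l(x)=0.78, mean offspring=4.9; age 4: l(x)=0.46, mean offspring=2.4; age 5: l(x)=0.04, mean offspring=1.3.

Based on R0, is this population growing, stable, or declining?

R0 = Σ lx·mx = 0 + 2.277 + 4.888 + 3.822 + 1.104 + 0.052 = 12.143
R0 > 1, so the population is growing.

growing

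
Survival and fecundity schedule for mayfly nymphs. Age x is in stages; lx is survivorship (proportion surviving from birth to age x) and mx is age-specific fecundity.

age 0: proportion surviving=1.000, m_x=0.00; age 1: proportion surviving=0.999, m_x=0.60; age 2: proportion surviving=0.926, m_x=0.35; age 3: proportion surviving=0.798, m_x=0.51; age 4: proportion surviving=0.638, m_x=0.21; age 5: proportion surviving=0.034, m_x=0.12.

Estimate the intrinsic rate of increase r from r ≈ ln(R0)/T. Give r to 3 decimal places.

0.187

R0 = Σ lx·mx = 0 + 0.5994 + 0.3241 + 0.40698 + 0.13398 + 0.00408 = 1.46854
Σ x·lx·mx = 3.02486; T = 3.02486/1.46854 = 2.05977…
r ≈ ln(R0)/T = ln(1.46854)/2.05977… = 0.18656… → 0.187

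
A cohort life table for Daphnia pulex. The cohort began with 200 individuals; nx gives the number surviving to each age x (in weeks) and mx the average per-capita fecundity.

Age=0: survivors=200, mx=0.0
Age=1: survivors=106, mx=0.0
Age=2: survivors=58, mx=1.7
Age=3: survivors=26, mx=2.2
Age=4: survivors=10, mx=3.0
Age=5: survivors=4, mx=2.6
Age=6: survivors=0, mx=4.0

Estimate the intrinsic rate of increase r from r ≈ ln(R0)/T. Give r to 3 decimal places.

lx = nx/n0 = nx/200: 1, 0.53, 0.29, 0.13, 0.05, 0.02, 0
R0 = Σ lx·mx = 0 + 0 + 0.493 + 0.286 + 0.15 + 0.052 + 0 = 0.981
Σ x·lx·mx = 2.704; T = 2.704/0.981 = 2.75637…
r ≈ ln(R0)/T = ln(0.981)/2.75637… = -0.00696… → -0.007

-0.007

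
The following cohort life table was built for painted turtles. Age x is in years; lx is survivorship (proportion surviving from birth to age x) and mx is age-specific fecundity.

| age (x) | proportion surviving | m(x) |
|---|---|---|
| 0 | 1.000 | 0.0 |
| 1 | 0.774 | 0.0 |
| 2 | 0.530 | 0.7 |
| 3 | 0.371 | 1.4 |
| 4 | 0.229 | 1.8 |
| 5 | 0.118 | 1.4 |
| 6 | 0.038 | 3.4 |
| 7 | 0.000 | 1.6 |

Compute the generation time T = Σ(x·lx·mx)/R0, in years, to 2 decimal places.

3.48

lx·mx: 0, 0, 0.371, 0.5194, 0.4122, 0.1652, 0.1292, 0 → R0 = 1.597
x·lx·mx: 0, 0, 0.742, 1.5582, 1.6488, 0.826, 0.7752, 0 → Σ = 5.5502
T = 5.5502 / 1.597 = 3.475391… → 3.48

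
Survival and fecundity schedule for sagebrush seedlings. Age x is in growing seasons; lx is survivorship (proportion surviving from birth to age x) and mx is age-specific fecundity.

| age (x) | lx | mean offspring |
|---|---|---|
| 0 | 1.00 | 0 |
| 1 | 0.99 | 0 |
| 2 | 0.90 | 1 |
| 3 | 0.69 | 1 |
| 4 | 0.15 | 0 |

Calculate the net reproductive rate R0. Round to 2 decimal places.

lx·mx by age: 0, 0, 0.9, 0.69, 0
R0 = Σ lx·mx = 1.59 → 1.59

1.59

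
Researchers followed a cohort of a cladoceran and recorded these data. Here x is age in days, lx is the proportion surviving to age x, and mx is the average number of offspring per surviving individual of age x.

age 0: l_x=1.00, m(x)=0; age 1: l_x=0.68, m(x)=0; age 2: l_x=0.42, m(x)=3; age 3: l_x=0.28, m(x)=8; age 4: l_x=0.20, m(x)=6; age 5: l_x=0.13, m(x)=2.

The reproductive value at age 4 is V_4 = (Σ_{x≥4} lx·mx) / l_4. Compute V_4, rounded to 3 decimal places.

lx·mx for x ≥ 4: 1.2, 0.26 → sum = 1.46
V_4 = 1.46 / l_4 = 1.46 / 0.2 = 7.3 → 7.300

7.300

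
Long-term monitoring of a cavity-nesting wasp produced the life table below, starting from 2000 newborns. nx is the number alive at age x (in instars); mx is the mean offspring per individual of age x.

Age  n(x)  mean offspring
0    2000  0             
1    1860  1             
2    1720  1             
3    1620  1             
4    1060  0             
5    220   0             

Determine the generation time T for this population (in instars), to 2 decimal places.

lx = nx/n0 = nx/2000: 1, 0.93, 0.86, 0.81, 0.53, 0.11
lx·mx: 0, 0.93, 0.86, 0.81, 0, 0 → R0 = 2.6
x·lx·mx: 0, 0.93, 1.72, 2.43, 0, 0 → Σ = 5.08
T = 5.08 / 2.6 = 1.953846… → 1.95

1.95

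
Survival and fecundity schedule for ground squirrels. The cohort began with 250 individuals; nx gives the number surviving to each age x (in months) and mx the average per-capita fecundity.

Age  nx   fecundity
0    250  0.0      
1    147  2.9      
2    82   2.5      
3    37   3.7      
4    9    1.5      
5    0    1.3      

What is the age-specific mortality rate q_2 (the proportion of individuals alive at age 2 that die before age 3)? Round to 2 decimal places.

lx = nx/n0 = nx/250: 1, 0.588, 0.328, 0.148, 0.036, 0
q_2 = (l_2 − l_3) / l_2 = (0.328 − 0.148) / 0.328
     = 0.18 / 0.328 = 0.54878… → 0.55

0.55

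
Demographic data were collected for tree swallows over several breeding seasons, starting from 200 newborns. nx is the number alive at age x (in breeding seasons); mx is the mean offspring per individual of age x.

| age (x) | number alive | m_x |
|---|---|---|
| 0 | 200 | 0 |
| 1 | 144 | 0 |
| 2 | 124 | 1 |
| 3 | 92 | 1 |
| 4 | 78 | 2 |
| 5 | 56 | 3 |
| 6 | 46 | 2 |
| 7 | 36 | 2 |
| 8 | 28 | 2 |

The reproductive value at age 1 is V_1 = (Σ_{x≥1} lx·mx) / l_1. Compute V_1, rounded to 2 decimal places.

5.28

lx = nx/n0 = nx/200: 1, 0.72, 0.62, 0.46, 0.39, 0.28, 0.23, 0.18, 0.14
lx·mx for x ≥ 1: 0, 0.62, 0.46, 0.78, 0.84, 0.46, 0.36, 0.28 → sum = 3.8
V_1 = 3.8 / l_1 = 3.8 / 0.72 = 5.277778… → 5.28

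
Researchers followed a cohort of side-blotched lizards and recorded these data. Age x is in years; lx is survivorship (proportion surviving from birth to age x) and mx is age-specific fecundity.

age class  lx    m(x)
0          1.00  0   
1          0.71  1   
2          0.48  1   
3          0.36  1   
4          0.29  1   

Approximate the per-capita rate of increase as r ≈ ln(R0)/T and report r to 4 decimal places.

0.2869

R0 = Σ lx·mx = 0 + 0.71 + 0.48 + 0.36 + 0.29 = 1.84
Σ x·lx·mx = 3.91; T = 3.91/1.84 = 2.125
r ≈ ln(R0)/T = ln(1.84)/2.125 = 0.286949… → 0.2869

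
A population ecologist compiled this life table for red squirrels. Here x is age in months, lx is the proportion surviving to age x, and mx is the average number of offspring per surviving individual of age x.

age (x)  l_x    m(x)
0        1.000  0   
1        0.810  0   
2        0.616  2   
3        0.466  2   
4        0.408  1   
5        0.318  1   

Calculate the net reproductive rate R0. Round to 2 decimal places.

lx·mx by age: 0, 0, 1.232, 0.932, 0.408, 0.318
R0 = Σ lx·mx = 2.89 → 2.89

2.89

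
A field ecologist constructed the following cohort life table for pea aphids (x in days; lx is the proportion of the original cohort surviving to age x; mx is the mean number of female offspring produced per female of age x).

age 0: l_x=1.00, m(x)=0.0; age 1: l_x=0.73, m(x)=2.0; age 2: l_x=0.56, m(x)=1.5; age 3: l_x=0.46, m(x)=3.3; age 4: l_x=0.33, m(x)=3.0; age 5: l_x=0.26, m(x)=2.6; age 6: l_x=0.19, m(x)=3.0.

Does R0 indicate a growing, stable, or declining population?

growing

R0 = Σ lx·mx = 0 + 1.46 + 0.84 + 1.518 + 0.99 + 0.676 + 0.57 = 6.054
R0 > 1, so the population is growing.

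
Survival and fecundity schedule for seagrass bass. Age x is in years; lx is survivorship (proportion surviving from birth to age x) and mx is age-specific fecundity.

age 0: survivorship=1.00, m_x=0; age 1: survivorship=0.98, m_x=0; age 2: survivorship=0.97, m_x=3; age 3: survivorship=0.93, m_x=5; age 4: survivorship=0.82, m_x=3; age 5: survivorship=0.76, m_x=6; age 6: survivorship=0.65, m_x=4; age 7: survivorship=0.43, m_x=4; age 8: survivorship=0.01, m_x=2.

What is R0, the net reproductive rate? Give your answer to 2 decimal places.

18.92

lx·mx by age: 0, 0, 2.91, 4.65, 2.46, 4.56, 2.6, 1.72, 0.02
R0 = Σ lx·mx = 18.92 → 18.92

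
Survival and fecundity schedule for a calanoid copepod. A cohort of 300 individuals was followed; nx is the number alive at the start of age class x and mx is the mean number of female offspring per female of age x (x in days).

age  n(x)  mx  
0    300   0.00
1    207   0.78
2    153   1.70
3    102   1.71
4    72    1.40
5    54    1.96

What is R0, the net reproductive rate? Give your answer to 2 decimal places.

2.68

lx = nx/n0 = nx/300: 1, 0.69, 0.51, 0.34, 0.24, 0.18
lx·mx by age: 0, 0.5382, 0.867, 0.5814, 0.336, 0.3528
R0 = Σ lx·mx = 2.6754 → 2.68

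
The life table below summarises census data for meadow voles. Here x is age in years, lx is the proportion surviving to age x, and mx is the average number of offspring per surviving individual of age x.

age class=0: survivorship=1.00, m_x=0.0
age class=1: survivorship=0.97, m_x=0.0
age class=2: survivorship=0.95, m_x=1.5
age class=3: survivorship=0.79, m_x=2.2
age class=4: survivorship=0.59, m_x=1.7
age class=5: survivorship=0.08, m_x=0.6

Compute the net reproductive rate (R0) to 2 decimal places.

4.21

lx·mx by age: 0, 0, 1.425, 1.738, 1.003, 0.048
R0 = Σ lx·mx = 4.214 → 4.21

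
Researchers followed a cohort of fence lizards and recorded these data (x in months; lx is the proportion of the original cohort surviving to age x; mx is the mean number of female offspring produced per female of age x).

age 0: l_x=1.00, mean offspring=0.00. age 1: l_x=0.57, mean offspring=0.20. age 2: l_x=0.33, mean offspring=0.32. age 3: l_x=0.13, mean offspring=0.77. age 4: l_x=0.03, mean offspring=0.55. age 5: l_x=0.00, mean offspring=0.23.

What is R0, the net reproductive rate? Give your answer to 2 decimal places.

lx·mx by age: 0, 0.114, 0.1056, 0.1001, 0.0165, 0
R0 = Σ lx·mx = 0.3362 → 0.34

0.34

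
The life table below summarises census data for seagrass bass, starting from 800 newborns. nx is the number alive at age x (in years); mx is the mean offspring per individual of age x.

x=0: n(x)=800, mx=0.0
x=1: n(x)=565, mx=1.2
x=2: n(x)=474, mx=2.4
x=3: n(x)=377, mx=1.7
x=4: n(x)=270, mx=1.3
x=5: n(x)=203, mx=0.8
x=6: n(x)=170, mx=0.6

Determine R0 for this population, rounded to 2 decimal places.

lx = nx/n0 = nx/800: 1, 0.70625, 0.5925, 0.47125, 0.3375, 0.25375, 0.2125
lx·mx by age: 0, 0.8475, 1.422, 0.801125, 0.43875, 0.203, 0.1275
R0 = Σ lx·mx = 3.839875 → 3.84

3.84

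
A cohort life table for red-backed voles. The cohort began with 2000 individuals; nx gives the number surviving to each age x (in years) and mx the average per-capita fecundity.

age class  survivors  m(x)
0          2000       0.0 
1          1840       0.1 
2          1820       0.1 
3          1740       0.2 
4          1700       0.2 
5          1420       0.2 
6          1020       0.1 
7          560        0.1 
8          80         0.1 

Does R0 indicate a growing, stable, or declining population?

lx = nx/n0 = nx/2000: 1, 0.92, 0.91, 0.87, 0.85, 0.71, 0.51, 0.28, 0.04
R0 = Σ lx·mx = 0 + 0.092 + 0.091 + 0.174 + 0.17 + 0.142 + 0.051 + 0.028 + 0.004 = 0.752
R0 < 1, so the population is declining.

declining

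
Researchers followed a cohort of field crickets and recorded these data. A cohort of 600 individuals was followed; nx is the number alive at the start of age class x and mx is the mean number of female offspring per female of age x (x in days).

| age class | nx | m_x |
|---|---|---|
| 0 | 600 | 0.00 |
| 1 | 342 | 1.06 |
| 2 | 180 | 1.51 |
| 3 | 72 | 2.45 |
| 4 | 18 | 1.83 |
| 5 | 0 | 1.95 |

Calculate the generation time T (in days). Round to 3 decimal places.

lx = nx/n0 = nx/600: 1, 0.57, 0.3, 0.12, 0.03, 0
lx·mx: 0, 0.6042, 0.453, 0.294, 0.0549, 0 → R0 = 1.4061
x·lx·mx: 0, 0.6042, 0.906, 0.882, 0.2196, 0 → Σ = 2.6118
T = 2.6118 / 1.4061 = 1.857478… → 1.857

1.857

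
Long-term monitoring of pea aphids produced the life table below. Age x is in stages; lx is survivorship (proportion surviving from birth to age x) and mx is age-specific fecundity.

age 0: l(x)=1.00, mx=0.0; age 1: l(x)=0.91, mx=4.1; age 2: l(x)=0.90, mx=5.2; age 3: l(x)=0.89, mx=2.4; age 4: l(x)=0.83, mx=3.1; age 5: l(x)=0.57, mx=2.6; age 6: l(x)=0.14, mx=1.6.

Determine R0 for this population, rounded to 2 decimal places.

14.83

lx·mx by age: 0, 3.731, 4.68, 2.136, 2.573, 1.482, 0.224
R0 = Σ lx·mx = 14.826 → 14.83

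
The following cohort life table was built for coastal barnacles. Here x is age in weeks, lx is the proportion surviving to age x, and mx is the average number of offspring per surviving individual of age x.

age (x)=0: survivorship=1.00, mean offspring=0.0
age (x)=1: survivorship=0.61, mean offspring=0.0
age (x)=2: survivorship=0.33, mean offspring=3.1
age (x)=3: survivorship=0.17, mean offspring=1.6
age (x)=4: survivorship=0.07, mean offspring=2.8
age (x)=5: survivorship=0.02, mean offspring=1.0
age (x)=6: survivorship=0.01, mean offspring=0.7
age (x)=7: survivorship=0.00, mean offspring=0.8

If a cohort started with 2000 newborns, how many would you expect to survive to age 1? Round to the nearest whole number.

Expected survivors = N0 · l_1 = 2000 × 0.61 = 1220 → 1220

1220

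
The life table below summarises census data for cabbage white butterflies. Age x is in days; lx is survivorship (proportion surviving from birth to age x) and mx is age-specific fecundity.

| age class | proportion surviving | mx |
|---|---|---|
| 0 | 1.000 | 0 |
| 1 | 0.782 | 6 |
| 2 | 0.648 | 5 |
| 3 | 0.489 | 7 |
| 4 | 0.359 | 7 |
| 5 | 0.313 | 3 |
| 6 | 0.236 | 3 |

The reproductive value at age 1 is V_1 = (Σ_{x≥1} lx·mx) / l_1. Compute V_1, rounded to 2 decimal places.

lx·mx for x ≥ 1: 4.692, 3.24, 3.423, 2.513, 0.939, 0.708 → sum = 15.515
V_1 = 15.515 / l_1 = 15.515 / 0.782 = 19.840153… → 19.84

19.84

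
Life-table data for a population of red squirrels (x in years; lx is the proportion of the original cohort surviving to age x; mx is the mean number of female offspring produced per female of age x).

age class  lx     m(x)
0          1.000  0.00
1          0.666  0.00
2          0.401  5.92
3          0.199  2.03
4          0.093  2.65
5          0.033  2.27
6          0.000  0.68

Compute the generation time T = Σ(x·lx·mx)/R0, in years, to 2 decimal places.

2.36

lx·mx: 0, 0, 2.37392, 0.40397, 0.24645, 0.07491, 0 → R0 = 3.09925
x·lx·mx: 0, 0, 4.74784, 1.21191, 0.9858, 0.37455, 0 → Σ = 7.3201
T = 7.3201 / 3.09925 = 2.361894… → 2.36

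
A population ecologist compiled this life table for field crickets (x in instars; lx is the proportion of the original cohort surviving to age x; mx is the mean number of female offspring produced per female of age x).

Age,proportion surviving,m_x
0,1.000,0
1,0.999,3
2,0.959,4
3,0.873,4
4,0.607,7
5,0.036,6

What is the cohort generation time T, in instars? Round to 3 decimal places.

lx·mx: 0, 2.997, 3.836, 3.492, 4.249, 0.216 → R0 = 14.79
x·lx·mx: 0, 2.997, 7.672, 10.476, 16.996, 1.08 → Σ = 39.221
T = 39.221 / 14.79 = 2.651859… → 2.652

2.652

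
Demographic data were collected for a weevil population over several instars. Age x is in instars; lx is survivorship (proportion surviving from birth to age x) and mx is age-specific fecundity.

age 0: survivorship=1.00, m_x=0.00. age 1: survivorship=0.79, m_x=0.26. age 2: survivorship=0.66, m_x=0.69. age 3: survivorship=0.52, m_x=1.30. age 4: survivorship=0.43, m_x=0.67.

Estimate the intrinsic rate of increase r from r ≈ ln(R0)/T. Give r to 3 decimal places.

0.184

R0 = Σ lx·mx = 0 + 0.2054 + 0.4554 + 0.676 + 0.2881 = 1.6249
Σ x·lx·mx = 4.2966; T = 4.2966/1.6249 = 2.64422…
r ≈ ln(R0)/T = ln(1.6249)/2.64422… = 0.18359… → 0.184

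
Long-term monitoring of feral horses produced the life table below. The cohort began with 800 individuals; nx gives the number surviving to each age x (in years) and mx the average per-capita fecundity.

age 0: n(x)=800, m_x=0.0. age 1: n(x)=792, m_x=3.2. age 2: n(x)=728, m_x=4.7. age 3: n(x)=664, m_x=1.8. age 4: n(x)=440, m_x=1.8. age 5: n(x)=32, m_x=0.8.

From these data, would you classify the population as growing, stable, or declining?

lx = nx/n0 = nx/800: 1, 0.99, 0.91, 0.83, 0.55, 0.04
R0 = Σ lx·mx = 0 + 3.168 + 4.277 + 1.494 + 0.99 + 0.032 = 9.961
R0 > 1, so the population is growing.

growing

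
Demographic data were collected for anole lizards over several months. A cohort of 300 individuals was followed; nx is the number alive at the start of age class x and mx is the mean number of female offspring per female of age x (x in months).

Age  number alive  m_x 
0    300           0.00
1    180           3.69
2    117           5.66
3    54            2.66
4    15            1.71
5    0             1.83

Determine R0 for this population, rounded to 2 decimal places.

4.99

lx = nx/n0 = nx/300: 1, 0.6, 0.39, 0.18, 0.05, 0
lx·mx by age: 0, 2.214, 2.2074, 0.4788, 0.0855, 0
R0 = Σ lx·mx = 4.9857 → 4.99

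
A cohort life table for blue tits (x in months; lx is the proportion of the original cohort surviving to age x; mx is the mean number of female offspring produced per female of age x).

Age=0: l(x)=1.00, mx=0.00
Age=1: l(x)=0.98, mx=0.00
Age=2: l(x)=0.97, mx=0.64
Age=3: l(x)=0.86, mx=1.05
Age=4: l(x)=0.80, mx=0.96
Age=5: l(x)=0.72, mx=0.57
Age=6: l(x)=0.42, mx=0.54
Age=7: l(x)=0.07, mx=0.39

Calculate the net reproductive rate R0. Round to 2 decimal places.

2.96

lx·mx by age: 0, 0, 0.6208, 0.903, 0.768, 0.4104, 0.2268, 0.0273
R0 = Σ lx·mx = 2.9563 → 2.96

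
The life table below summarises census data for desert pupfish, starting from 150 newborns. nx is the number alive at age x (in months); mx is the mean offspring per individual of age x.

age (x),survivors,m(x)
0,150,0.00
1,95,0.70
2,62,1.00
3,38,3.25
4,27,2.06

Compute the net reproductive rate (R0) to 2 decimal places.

2.05

lx = nx/n0 = nx/150: 1, 0.63333…, 0.41333…, 0.25333…, 0.18
lx·mx by age: 0, 0.443333…, 0.413333…, 0.823333…, 0.3708
R0 = Σ lx·mx = 2.0508… → 2.05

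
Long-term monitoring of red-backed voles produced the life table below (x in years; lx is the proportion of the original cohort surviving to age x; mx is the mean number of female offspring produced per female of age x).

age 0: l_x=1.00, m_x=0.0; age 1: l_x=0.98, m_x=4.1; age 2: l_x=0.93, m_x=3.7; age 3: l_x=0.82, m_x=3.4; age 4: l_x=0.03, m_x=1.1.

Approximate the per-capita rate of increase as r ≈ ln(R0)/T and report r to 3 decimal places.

1.235

R0 = Σ lx·mx = 0 + 4.018 + 3.441 + 2.788 + 0.033 = 10.28
Σ x·lx·mx = 19.396; T = 19.396/10.28 = 1.88677…
r ≈ ln(R0)/T = ln(10.28)/1.88677… = 1.23502… → 1.235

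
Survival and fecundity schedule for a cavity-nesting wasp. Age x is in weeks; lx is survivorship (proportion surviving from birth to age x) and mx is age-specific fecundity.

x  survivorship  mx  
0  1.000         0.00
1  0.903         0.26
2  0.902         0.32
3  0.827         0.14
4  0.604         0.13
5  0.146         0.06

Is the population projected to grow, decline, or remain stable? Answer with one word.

declining

R0 = Σ lx·mx = 0 + 0.23478 + 0.28864 + 0.11578 + 0.07852 + 0.00876 = 0.72648
R0 < 1, so the population is declining.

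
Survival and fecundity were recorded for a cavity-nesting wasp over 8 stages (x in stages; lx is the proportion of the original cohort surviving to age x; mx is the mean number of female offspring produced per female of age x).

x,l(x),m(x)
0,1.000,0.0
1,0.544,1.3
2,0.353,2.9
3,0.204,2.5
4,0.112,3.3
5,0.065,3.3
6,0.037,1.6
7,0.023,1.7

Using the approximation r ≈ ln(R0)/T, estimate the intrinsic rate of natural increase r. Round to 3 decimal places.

0.420

R0 = Σ lx·mx = 0 + 0.7072 + 1.0237 + 0.51 + 0.3696 + 0.2145 + 0.0592 + 0.0391 = 2.9233
Σ x·lx·mx = 7.4644; T = 7.4644/2.9233 = 2.55342…
r ≈ ln(R0)/T = ln(2.9233)/2.55342… = 0.42011… → 0.420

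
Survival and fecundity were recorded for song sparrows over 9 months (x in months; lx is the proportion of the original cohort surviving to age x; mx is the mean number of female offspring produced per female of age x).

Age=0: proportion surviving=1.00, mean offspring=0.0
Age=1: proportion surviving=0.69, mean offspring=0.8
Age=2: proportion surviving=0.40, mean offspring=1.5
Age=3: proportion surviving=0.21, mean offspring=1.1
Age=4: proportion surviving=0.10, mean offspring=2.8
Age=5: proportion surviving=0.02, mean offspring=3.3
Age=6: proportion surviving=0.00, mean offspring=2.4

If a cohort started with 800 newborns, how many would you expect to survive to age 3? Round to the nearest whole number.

168

Expected survivors = N0 · l_3 = 800 × 0.21 = 168 → 168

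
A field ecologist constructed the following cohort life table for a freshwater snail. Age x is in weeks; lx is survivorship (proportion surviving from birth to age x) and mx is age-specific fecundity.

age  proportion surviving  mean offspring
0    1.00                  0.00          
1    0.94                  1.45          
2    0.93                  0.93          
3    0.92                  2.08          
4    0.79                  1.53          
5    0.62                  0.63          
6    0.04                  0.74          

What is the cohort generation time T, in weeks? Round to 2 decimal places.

2.74

lx·mx: 0, 1.363, 0.8649, 1.9136, 1.2087, 0.3906, 0.0296 → R0 = 5.7704
x·lx·mx: 0, 1.363, 1.7298, 5.7408, 4.8348, 1.953, 0.1776 → Σ = 15.799
T = 15.799 / 5.7704 = 2.737938… → 2.74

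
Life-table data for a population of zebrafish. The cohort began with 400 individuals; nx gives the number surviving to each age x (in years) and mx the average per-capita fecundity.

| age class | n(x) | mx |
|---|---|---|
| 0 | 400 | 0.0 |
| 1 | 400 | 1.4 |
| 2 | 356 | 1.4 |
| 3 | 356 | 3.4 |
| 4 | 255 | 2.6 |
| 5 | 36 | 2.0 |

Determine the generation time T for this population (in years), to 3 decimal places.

lx = nx/n0 = nx/400: 1, 1, 0.89, 0.89, 0.6375, 0.09
lx·mx: 0, 1.4, 1.246, 3.026, 1.6575, 0.18 → R0 = 7.5095
x·lx·mx: 0, 1.4, 2.492, 9.078, 6.63, 0.9 → Σ = 20.5
T = 20.5 / 7.5095 = 2.729875… → 2.730

2.730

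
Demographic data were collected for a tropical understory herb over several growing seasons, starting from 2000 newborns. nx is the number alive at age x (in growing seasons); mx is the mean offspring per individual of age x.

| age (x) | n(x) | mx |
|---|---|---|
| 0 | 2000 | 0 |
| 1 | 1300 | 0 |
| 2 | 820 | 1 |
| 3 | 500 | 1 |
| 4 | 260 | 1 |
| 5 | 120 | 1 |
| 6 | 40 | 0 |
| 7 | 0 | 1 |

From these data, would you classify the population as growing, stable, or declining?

lx = nx/n0 = nx/2000: 1, 0.65, 0.41, 0.25, 0.13, 0.06, 0.02, 0
R0 = Σ lx·mx = 0 + 0 + 0.41 + 0.25 + 0.13 + 0.06 + 0 + 0 = 0.85
R0 < 1, so the population is declining.

declining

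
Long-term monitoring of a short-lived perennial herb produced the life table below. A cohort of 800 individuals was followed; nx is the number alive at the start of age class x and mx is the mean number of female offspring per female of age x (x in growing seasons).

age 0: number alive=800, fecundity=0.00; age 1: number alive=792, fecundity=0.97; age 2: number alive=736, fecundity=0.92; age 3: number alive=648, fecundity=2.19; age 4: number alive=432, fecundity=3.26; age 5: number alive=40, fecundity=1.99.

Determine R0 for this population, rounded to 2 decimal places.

5.44

lx = nx/n0 = nx/800: 1, 0.99, 0.92, 0.81, 0.54, 0.05
lx·mx by age: 0, 0.9603, 0.8464, 1.7739, 1.7604, 0.0995
R0 = Σ lx·mx = 5.4405 → 5.44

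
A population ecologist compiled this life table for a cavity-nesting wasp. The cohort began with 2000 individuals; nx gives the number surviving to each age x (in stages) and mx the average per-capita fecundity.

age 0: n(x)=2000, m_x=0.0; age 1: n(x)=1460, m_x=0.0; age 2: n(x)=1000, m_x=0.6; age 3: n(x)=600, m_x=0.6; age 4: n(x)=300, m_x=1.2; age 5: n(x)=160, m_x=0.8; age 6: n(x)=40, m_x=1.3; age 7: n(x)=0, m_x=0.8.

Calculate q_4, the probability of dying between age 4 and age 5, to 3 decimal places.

0.467

lx = nx/n0 = nx/2000: 1, 0.73, 0.5, 0.3, 0.15, 0.08, 0.02, 0
q_4 = (l_4 − l_5) / l_4 = (0.15 − 0.08) / 0.15
     = 0.07 / 0.15 = 0.466667… → 0.467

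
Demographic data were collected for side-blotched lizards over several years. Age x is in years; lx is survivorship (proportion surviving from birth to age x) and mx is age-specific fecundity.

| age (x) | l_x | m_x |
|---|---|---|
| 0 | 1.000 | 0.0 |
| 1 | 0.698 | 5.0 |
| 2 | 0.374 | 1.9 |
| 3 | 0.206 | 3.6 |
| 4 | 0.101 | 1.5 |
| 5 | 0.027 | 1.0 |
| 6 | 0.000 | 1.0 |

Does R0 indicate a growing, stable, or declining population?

R0 = Σ lx·mx = 0 + 3.49 + 0.7106 + 0.7416 + 0.1515 + 0.027 + 0 = 5.1207
R0 > 1, so the population is growing.

growing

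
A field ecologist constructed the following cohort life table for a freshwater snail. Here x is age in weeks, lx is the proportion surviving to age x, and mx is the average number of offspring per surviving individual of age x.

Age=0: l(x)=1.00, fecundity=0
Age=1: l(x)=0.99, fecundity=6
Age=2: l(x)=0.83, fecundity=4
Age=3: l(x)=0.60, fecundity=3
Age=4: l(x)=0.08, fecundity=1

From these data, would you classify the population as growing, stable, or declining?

growing

R0 = Σ lx·mx = 0 + 5.94 + 3.32 + 1.8 + 0.08 = 11.14
R0 > 1, so the population is growing.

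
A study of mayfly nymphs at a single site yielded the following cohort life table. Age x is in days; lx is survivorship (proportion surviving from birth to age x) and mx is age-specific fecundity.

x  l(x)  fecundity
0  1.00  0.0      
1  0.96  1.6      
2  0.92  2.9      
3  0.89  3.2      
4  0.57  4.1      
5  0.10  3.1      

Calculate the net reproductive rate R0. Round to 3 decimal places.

lx·mx by age: 0, 1.536, 2.668, 2.848, 2.337, 0.31
R0 = Σ lx·mx = 9.699 → 9.699

9.699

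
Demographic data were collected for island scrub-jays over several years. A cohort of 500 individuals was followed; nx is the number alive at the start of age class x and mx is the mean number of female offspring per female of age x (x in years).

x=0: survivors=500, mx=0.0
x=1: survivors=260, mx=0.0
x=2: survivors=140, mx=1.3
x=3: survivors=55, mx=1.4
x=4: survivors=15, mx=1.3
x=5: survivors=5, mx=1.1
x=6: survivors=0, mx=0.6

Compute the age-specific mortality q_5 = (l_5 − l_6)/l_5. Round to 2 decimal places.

1.00

lx = nx/n0 = nx/500: 1, 0.52, 0.28, 0.11, 0.03, 0.01, 0
q_5 = (l_5 − l_6) / l_5 = (0.01 − 0) / 0.01
     = 0.01 / 0.01 = 1 → 1.00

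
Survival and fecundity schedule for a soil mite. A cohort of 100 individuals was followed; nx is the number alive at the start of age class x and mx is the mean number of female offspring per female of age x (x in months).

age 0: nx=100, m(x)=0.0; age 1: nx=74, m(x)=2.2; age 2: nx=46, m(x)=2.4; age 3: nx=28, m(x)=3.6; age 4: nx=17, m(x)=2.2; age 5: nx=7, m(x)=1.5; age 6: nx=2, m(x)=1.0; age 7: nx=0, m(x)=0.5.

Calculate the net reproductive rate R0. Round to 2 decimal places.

lx = nx/n0 = nx/100: 1, 0.74, 0.46, 0.28, 0.17, 0.07, 0.02, 0
lx·mx by age: 0, 1.628, 1.104, 1.008, 0.374, 0.105, 0.02, 0
R0 = Σ lx·mx = 4.239 → 4.24

4.24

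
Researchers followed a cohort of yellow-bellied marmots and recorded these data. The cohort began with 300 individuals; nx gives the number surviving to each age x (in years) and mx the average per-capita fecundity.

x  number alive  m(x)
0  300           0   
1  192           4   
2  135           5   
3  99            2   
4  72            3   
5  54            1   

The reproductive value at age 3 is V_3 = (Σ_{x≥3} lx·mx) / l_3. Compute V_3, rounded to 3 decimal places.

lx = nx/n0 = nx/300: 1, 0.64, 0.45, 0.33, 0.24, 0.18
lx·mx for x ≥ 3: 0.66, 0.72, 0.18 → sum = 1.56
V_3 = 1.56 / l_3 = 1.56 / 0.33 = 4.727273… → 4.727

4.727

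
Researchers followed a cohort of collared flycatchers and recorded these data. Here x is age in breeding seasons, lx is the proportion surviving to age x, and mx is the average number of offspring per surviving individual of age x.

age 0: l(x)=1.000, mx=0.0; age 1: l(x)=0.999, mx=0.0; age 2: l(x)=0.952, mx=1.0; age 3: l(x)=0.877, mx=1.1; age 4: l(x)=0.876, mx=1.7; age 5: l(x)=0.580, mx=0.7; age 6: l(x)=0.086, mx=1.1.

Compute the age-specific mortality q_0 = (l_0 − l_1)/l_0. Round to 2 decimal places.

q_0 = (l_0 − l_1) / l_0 = (1 − 0.999) / 1
     = 0.001 / 1 = 0.001 → 0.00

0.00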